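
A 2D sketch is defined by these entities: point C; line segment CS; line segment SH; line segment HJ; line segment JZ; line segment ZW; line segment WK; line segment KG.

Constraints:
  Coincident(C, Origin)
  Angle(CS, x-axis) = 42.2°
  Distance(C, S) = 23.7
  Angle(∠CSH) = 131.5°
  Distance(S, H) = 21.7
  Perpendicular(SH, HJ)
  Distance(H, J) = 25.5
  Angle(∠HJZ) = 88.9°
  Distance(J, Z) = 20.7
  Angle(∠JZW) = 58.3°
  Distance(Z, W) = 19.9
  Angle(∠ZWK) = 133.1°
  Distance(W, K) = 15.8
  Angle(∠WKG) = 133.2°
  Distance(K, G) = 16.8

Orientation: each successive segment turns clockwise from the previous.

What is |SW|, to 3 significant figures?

14.5

C is at the origin; CS runs at 42.2° with length 23.7, so S = (17.6, 15.9). ∠CSH = 131.5° gives SH at -6.30° from the x-axis; with |SH| = 21.7, H = (39.1, 13.5). The perpendicularity gives HJ at right angles to SH, so HJ runs at -96.3°; with |HJ| = 25.5, J = (36.3, -11.8). ∠HJZ = 88.9° gives JZ at 173° from the x-axis; with |JZ| = 20.7, Z = (15.8, -9.14). ∠JZW = 58.3° gives ZW at 50.9° from the x-axis; with |ZW| = 19.9, W = (28.4, 6.30). Then |SW| = |W − S| = 14.5.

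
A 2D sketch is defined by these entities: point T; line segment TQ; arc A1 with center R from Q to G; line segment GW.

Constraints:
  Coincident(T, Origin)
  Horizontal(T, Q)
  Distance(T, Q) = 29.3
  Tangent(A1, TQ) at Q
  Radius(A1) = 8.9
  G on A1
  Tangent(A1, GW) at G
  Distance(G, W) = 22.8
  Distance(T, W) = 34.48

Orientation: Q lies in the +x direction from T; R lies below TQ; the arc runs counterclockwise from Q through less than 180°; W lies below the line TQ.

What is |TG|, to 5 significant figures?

21.841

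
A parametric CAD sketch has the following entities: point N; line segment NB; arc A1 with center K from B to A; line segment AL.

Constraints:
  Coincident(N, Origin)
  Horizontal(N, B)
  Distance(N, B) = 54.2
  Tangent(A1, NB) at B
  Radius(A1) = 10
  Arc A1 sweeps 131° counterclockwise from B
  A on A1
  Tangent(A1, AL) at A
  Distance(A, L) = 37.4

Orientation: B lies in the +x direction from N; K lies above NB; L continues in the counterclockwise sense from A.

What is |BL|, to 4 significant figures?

47.90

N is at the origin; NB is horizontal with |NB| = 54.2 and B on the +x side, so B = (54.20, 0.000). The tangent condition forces KB to be normal to NB, so K = B + (0, 10) = (54.20, 10.00). On A1, B sits at bearing -90° from K; a 131° counterclockwise sweep puts A at bearing 41°, so A = K + 10.0·(cos 41°, sin 41°) = (61.75, 16.56). Tangency of A1 to AL means the radius KA is perpendicular to AL, so AL runs along (−sin 41°, cos 41°); with |AL| = 37.4, L = (37.21, 44.79). Then |BL| = |L − B| = 47.90.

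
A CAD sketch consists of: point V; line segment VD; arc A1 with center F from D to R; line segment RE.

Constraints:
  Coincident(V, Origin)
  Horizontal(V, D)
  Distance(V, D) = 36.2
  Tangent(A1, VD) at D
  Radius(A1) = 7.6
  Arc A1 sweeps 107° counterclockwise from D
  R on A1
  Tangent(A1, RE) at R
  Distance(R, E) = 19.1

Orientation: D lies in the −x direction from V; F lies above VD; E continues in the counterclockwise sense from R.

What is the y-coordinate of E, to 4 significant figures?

28.09

V is at the origin; VD is horizontal with |VD| = 36.2 and D on the −x side, so D = (-36.20, 0.000). Tangency of A1 to VD means the radius FD is perpendicular to VD, so F = D + (0, 7.6) = (-36.20, 7.600). On A1, D sits at bearing -90° from F; a 107° counterclockwise sweep puts R at bearing 17°, so R = F + 7.6·(cos 17°, sin 17°) = (-28.93, 9.822). A1 meets RE tangentially, so FR is at right angles to RE, so RE runs along (−sin 17°, cos 17°); with |RE| = 19.1, E = (-34.52, 28.09). So E.y = 28.09.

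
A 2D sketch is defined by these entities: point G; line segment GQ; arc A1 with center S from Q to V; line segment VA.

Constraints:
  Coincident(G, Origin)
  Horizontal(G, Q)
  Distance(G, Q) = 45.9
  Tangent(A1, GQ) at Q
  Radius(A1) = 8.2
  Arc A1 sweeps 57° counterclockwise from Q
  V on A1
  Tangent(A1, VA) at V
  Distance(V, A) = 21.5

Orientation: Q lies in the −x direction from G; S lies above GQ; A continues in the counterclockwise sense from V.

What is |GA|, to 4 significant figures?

34.92

On A1, Q sits at bearing -90° from S; a 57° counterclockwise sweep puts V at bearing -33°, so V = S + 8.2·(cos -33°, sin -33°) = (-39.02, 3.734). The tangent condition forces SV to be normal to VA, so VA runs along (−sin -33°, cos -33°); with |VA| = 21.5, A = (-27.31, 21.77). Then |GA| = |A − G| = 34.92.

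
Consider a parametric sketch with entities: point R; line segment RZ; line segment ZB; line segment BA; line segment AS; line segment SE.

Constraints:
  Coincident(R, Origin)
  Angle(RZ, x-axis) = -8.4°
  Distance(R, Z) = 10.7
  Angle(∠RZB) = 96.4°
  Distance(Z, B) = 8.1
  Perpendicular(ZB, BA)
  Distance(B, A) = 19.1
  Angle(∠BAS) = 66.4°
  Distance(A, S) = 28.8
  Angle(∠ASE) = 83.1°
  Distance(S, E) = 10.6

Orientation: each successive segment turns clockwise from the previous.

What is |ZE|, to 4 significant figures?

13.01

R is at the origin; RZ runs at -8.4° with length 10.7, so Z = (10.59, -1.563). ∠RZB = 96.4° gives ZB at -92.00° from the x-axis; with |ZB| = 8.1, B = (10.30, -9.658). ZB ⟂ BA, so BA runs at 178.0°; with |BA| = 19.1, A = (-8.786, -8.992). ∠BAS = 66.4° gives AS at 64.40° from the x-axis; with |AS| = 28.8, S = (3.658, 16.98). ∠ASE = 83.1° gives SE at -32.50° from the x-axis; with |SE| = 10.6, E = (12.60, 11.29). Then |ZE| = |E − Z| = 13.01.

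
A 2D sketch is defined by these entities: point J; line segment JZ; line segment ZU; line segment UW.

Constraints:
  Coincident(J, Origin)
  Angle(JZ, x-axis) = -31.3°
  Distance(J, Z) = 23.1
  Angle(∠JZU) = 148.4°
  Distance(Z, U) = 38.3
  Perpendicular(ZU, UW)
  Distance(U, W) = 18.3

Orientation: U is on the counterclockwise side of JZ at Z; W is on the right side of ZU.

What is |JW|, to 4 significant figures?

65.46

∠JZU = 148.4°, so ZU runs at -31.3° + (180° − 148.4°) = 0.3000° from the x-axis; with |ZU| = 38.3, U = Z + 38.3·(cos 0.3000°, sin 0.3000°) = (58.04, -11.80). The perpendicularity gives UW at right angles to ZU; with |UW| = 18.3 on the right of ZU, W = U + 18.3·(0.005236, -1.000) = (58.13, -30.10). Then |JW| = |W − J| = 65.46.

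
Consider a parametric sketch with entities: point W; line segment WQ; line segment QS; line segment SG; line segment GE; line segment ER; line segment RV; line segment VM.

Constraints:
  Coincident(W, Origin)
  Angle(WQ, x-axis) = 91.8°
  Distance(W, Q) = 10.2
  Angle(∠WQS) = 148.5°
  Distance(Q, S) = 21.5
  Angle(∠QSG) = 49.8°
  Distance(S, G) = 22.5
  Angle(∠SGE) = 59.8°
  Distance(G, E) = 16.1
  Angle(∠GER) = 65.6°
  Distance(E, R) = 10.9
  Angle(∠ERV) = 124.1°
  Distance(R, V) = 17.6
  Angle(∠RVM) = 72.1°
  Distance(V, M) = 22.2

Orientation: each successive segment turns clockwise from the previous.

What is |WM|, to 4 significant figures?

19.09

W is at the origin; WQ runs at 91.8° with length 10.2, so Q = (-0.3204, 10.19). ∠WQS = 148.5° gives QS at 60.30° from the x-axis; with |QS| = 21.5, S = (10.33, 28.87). ∠QSG = 49.8° gives SG at -69.90° from the x-axis; with |SG| = 22.5, G = (18.06, 7.741). ∠SGE = 59.8° gives GE at 169.9° from the x-axis; with |GE| = 16.1, E = (2.214, 10.56). ∠GER = 65.6° gives ER at 55.50° from the x-axis; with |ER| = 10.9, R = (8.388, 19.55). ∠ERV = 124.1° gives RV at -0.4000° from the x-axis; with |RV| = 17.6, V = (25.99, 19.42). ∠RVM = 72.1° gives VM at -108.3° from the x-axis; with |VM| = 22.2, M = (19.02, -1.653). Then |WM| = |M − W| = 19.09.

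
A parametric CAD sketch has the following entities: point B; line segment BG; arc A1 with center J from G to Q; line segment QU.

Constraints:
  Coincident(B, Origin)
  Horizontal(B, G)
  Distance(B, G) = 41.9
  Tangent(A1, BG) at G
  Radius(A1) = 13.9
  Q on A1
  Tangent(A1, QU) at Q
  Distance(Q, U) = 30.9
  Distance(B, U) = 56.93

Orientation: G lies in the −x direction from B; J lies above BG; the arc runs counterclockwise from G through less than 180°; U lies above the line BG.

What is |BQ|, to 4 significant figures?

32.38

B is at the origin; BG is horizontal with |BG| = 41.9 and G on the −x side, so G = (-41.90, 0.000). A1 meets BG tangentially, so JG is at right angles to BG, so J = G + (0, 13.9) = (-41.90, 13.90). Since JQ ⟂ QU (tangency), |JU| = √(13.9² + 30.9²) = 33.88 regardless of where Q sits on A1. So U lies on both circle(B, 56.93) and circle(J, 33.88); the above-BG intersection is U = (-32.79, 46.54). Q is the foot of the tangent from U: Q = (-28.16, 15.99).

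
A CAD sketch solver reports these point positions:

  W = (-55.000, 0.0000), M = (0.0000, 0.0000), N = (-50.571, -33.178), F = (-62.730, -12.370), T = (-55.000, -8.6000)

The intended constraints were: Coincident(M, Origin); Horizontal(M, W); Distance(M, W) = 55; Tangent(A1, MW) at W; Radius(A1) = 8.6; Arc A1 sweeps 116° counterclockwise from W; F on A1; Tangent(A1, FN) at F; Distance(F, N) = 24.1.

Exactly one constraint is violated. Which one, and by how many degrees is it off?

Tangent(A1, FN) at F — off by 4.30°.

M = (0.00, 0.00) ✓; M.y = 0.00, W.y = 0.00 ✓; |MW| = 55.00 ✓; ∠(TW, WM) = 90.00° ✓; |TW| = 8.600 ✓; bearing(T→F) − bearing(T→W) = 116.0° ✓; |TF| = 8.600 ✓; ∠(TF, FN) = 85.70° ✗; |FN| = 24.10 ✓.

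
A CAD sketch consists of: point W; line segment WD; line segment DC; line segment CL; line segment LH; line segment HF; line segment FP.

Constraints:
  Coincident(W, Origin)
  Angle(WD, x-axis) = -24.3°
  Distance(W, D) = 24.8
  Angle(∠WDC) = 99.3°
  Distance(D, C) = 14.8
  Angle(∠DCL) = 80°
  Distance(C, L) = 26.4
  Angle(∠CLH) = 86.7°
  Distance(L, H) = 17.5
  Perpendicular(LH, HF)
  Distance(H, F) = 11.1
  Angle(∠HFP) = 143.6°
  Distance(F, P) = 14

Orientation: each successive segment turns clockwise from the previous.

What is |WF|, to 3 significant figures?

13.3

∠CLH = 86.7° gives LH at 61.7° from the x-axis; with |LH| = 17.5, H = (3.14, 2.06). LH is perpendicular to HF, so HF runs at -28.3°; with |HF| = 11.1, F = (12.9, -3.20). Then |WF| = |F − W| = 13.3.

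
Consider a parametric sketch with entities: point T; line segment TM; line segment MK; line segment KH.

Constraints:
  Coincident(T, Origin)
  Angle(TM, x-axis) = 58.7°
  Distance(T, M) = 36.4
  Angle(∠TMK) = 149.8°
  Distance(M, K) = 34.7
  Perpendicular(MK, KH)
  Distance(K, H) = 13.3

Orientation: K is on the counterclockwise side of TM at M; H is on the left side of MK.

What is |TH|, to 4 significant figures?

66.35

T is at the origin; TM runs at 58.7° with length 36.4, so M = 36.4·(cos 58.7°, sin 58.7°) = (18.91, 31.10). ∠TMK = 149.8°, so MK runs at 58.7° + (180° − 149.8°) = 88.90° from the x-axis; with |MK| = 34.7, K = M + 34.7·(cos 88.90°, sin 88.90°) = (19.58, 65.80). MK ⟂ KH; with |KH| = 13.3 on the left of MK, H = K + 13.3·(-0.9998, 0.01920) = (6.279, 66.05). Then |TH| = |H − T| = 66.35.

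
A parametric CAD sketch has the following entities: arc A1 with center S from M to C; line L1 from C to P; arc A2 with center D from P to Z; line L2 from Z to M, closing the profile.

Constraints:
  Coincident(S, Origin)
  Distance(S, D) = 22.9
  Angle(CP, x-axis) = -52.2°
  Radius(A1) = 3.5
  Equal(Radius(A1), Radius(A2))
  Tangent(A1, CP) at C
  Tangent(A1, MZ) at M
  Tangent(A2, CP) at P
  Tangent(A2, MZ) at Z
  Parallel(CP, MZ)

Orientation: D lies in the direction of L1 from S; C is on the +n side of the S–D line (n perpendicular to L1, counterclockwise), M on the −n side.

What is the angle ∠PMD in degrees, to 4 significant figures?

8.307°

The slot axis is L1's direction at -52.2°, so u = (cos -52.2°, sin -52.2°) = (0.6129, -0.7902) and n = (−sin -52.2°, cos -52.2°) = (0.7902, 0.6129). S is at the origin and D lies 22.9 along u from S, so D = 22.9·u = (14.04, -18.09). Tangency of A1 to both parallel lines with radius 3.5 puts C and M at S ± 3.5·n: C = (2.766, 2.145), M = (-2.766, -2.145). Equal radii place P and Z the same way about D: P = D + 3.5·n = (16.80, -15.95), Z = D − 3.5·n = (11.27, -20.24). Then cos ∠PMD = MP·MD / (|MP||MD|), giving 8.307°.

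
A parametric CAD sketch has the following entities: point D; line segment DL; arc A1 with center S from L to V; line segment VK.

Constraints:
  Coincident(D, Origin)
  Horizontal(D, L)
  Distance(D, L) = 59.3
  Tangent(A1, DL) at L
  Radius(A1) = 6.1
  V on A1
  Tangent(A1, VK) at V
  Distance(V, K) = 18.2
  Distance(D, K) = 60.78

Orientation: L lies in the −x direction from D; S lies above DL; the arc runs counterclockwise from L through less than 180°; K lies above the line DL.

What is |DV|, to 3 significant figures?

53.7

D is at the origin; DL is horizontal with |DL| = 59.3 and L on the −x side, so L = (-59.3, 0.00). Since A1 is tangent to DL there, SL ⟂ DL, so S = L + (0, 6.1) = (-59.3, 6.10). Since SV ⟂ VK (tangency), |SK| = √(6.1² + 18.2²) = 19.2 regardless of where V sits on A1. So K lies on both circle(D, 60.78) and circle(S, 19.2); the above-DL intersection is K = (-55.4, 24.9). V is the foot of the tangent from K: V = (-53.2, 6.84).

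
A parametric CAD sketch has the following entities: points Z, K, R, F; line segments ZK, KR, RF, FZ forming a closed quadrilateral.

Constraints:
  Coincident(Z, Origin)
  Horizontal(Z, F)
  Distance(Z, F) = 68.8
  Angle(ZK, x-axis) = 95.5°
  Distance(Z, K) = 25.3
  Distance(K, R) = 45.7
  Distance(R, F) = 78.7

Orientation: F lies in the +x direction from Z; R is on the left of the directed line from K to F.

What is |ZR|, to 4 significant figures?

67.39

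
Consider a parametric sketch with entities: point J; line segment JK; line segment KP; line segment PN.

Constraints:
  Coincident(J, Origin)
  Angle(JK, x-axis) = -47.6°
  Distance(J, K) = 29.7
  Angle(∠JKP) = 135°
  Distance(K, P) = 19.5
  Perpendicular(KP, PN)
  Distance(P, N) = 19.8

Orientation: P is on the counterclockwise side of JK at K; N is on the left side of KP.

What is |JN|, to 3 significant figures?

40.5

∠JKP = 135.0°, so KP runs at -47.6° + (180° − 135.0°) = -2.60° from the x-axis; with |KP| = 19.5, P = K + 19.5·(cos -2.60°, sin -2.60°) = (39.5, -22.8). KP is perpendicular to PN; with |PN| = 19.8 on the left of KP, N = P + 19.8·(0.0454, 0.999) = (40.4, -3.04). Then |JN| = |N − J| = 40.5.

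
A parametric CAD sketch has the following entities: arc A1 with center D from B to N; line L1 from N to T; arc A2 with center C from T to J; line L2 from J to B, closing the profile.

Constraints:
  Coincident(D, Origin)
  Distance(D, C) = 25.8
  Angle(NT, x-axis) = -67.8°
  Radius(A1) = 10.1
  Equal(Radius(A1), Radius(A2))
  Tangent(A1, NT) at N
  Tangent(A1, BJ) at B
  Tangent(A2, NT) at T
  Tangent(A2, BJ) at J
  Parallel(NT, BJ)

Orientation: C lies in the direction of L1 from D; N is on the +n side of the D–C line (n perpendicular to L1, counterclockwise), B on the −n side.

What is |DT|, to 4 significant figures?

27.71

The slot axis is L1's direction at -67.8°, so u = (cos -67.8°, sin -67.8°) = (0.3778, -0.9259) and n = (−sin -67.8°, cos -67.8°) = (0.9259, 0.3778). D is at the origin and C lies 25.8 along u from D, so C = 25.8·u = (9.748, -23.89). Tangency of A1 to both parallel lines with radius 10.1 puts N and B at D ± 10.1·n: N = (9.351, 3.816), B = (-9.351, -3.816). Equal radii place T and J the same way about C: T = C + 10.1·n = (19.10, -20.07), J = C − 10.1·n = (0.3970, -27.70). Then |DT| = |T − D| = 27.71.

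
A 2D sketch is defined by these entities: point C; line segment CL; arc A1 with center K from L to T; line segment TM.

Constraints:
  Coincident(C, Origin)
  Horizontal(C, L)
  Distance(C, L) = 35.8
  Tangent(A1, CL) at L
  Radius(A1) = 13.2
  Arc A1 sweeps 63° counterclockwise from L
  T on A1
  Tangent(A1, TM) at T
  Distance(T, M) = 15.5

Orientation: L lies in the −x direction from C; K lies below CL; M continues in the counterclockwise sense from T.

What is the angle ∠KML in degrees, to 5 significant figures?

25.609°

C is at the origin; C and L share the same y with |CL| = 35.8 and L on the −x side, so L = (-35.800, 0.0000). The tangent condition forces KL to be normal to CL, so K = L + (0, -13.2) = (-35.800, -13.200). On A1, L sits at bearing 90° from K; a 63° counterclockwise sweep puts T at bearing 153°, so T = K + 13.2·(cos 153°, sin 153°) = (-47.561, -7.2073). Since A1 is tangent to TM there, KT ⟂ TM, so TM runs along (−sin 153°, cos 153°); with |TM| = 15.5, M = (-54.598, -21.018). Then cos ∠KML = MK·ML / (|MK||ML|), giving 25.609°.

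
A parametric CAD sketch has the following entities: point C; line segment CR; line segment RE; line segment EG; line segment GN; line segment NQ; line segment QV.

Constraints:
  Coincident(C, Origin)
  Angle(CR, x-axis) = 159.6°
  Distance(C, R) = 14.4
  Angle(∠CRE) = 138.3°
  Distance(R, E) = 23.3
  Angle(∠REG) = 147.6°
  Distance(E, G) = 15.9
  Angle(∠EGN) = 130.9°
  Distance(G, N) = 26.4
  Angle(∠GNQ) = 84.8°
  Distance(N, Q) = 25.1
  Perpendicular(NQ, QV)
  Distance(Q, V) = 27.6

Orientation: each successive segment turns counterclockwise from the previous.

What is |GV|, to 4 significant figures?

22.74

C is at the origin; CR runs at 159.6° with length 14.4, so R = (-13.50, 5.019). ∠CRE = 138.3° gives RE at -158.7° from the x-axis; with |RE| = 23.3, E = (-35.21, -3.444). ∠REG = 147.6° gives EG at -126.3° from the x-axis; with |EG| = 15.9, G = (-44.62, -16.26). ∠EGN = 130.9° gives GN at -77.20° from the x-axis; with |GN| = 26.4, N = (-38.77, -42.00). ∠GNQ = 84.8° gives NQ at 18.00° from the x-axis; with |NQ| = 25.1, Q = (-14.90, -34.25). NQ is perpendicular to QV, so QV runs at 108.0°; with |QV| = 27.6, V = (-23.43, -7.997). Then |GV| = |V − G| = 22.74.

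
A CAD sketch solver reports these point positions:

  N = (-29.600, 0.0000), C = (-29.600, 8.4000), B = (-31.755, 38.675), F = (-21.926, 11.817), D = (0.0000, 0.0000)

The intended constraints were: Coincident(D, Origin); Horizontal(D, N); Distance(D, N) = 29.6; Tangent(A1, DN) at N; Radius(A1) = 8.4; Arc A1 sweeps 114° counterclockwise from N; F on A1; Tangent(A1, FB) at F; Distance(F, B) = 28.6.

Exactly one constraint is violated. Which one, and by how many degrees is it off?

Tangent(A1, FB) at F — off by 3.90°.

D = (0.00, 0.00) ✓; D.y = 0.00, N.y = 0.00 ✓; |DN| = 29.60 ✓; ∠(CN, ND) = 90.00° ✓; |CN| = 8.400 ✓; bearing(C→F) − bearing(C→N) = 114.0° ✓; |CF| = 8.400 ✓; ∠(CF, FB) = 93.90° ✗; |FB| = 28.60 ✓.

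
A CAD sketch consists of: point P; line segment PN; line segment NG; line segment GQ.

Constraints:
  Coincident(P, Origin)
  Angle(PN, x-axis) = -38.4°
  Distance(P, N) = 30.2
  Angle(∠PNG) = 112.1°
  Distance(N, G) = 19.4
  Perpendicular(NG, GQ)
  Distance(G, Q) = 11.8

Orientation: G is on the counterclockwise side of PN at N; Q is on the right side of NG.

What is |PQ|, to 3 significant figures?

50.3

∠PNG = 112.1°, so NG runs at -38.4° + (180° − 112.1°) = 29.5° from the x-axis; with |NG| = 19.4, G = N + 19.4·(cos 29.5°, sin 29.5°) = (40.6, -9.21). NG is perpendicular to GQ; with |GQ| = 11.8 on the right of NG, Q = G + 11.8·(0.492, -0.870) = (46.4, -19.5). Then |PQ| = |Q − P| = 50.3.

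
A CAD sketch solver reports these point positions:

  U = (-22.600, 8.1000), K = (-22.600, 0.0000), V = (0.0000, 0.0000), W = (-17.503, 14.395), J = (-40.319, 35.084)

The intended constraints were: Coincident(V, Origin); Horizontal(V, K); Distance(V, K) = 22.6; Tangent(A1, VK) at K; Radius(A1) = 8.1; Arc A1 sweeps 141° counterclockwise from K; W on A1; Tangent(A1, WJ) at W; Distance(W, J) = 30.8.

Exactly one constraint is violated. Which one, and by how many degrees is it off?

Tangent(A1, WJ) at W — off by 3.20°.

V = (0.00, 0.00) ✓; V.y = 0.00, K.y = 0.00 ✓; |VK| = 22.60 ✓; ∠(UK, KV) = 90.00° ✓; |UK| = 8.100 ✓; bearing(U→W) − bearing(U→K) = 141.0° ✓; |UW| = 8.100 ✓; ∠(UW, WJ) = 93.20° ✗; |WJ| = 30.80 ✓.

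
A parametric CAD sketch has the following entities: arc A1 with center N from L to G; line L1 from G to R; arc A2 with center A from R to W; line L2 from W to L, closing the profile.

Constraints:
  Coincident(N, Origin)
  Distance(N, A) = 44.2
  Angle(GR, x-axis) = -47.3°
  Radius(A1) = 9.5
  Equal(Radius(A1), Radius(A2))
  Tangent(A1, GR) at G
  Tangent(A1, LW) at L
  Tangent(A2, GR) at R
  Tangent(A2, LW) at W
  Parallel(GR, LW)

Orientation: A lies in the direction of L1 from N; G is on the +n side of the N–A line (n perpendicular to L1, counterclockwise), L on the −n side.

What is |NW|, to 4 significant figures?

45.21

The slot axis is L1's direction at -47.3°, so u = (cos -47.3°, sin -47.3°) = (0.6782, -0.7349) and n = (−sin -47.3°, cos -47.3°) = (0.7349, 0.6782). N is at the origin and A lies 44.2 along u from N, so A = 44.2·u = (29.97, -32.48). Tangency of A1 to both parallel lines with radius 9.5 puts G and L at N ± 9.5·n: G = (6.982, 6.443), L = (-6.982, -6.443). Equal radii place R and W the same way about A: R = A + 9.5·n = (36.96, -26.04), W = A − 9.5·n = (22.99, -38.93). Then |NW| = |W − N| = 45.21.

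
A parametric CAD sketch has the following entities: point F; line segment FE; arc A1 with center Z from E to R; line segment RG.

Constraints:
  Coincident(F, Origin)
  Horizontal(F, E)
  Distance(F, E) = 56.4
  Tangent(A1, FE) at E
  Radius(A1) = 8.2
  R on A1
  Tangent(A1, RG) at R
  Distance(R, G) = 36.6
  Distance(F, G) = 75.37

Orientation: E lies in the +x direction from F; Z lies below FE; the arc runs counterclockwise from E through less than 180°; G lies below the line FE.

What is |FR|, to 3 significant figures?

49.8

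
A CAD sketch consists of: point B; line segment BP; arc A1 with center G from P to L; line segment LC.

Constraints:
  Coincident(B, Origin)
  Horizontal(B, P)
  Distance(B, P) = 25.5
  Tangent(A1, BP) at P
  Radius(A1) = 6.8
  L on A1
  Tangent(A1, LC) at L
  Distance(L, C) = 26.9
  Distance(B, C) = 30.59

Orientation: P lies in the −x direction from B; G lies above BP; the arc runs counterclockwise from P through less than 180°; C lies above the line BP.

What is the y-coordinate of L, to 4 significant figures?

4.254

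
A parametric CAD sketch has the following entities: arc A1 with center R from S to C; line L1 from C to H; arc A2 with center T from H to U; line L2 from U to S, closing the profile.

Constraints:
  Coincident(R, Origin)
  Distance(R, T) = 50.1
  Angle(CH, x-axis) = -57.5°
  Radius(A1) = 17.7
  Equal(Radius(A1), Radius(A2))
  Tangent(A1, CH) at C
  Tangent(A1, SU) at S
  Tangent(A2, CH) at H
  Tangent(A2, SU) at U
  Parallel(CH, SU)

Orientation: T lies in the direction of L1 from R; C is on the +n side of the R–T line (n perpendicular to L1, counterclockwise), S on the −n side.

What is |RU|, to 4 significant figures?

53.13

Tangency of A1 to both parallel lines with radius 17.7 puts C and S at R ± 17.7·n: C = (14.93, 9.510), S = (-14.93, -9.510). Equal radii place H and U the same way about T: H = T + 17.7·n = (41.85, -32.74), U = T − 17.7·n = (11.99, -51.76). Then |RU| = |U − R| = 53.13.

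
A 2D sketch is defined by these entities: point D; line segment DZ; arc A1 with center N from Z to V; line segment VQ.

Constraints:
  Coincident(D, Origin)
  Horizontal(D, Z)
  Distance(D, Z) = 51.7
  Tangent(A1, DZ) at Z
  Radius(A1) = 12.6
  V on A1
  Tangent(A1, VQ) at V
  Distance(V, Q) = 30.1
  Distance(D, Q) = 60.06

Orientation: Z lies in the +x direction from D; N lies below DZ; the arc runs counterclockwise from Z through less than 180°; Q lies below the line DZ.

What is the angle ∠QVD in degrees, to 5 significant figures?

113.31°

D is at the origin; D and Z share the same y with |DZ| = 51.7 and Z on the +x side, so Z = (51.700, 0.0000). Since A1 is tangent to DZ there, NZ ⟂ DZ, so N = Z + (0, -12.6) = (51.700, -12.600). Since NV ⟂ VQ (tangency), |NQ| = √(12.6² + 30.1²) = 32.631 regardless of where V sits on A1. So Q lies on both circle(D, 60.06) and circle(N, 32.631); the below-DZ intersection is Q = (41.360, -43.549). V is the foot of the tangent from Q: V = (39.134, -13.532).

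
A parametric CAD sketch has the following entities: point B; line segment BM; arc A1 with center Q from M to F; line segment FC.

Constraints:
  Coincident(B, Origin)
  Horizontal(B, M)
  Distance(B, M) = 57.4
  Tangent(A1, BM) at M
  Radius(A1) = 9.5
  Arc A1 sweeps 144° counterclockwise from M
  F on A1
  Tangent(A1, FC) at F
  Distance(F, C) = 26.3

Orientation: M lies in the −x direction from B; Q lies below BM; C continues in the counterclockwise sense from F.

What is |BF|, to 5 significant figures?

65.286

B is at the origin; B and M share the same y with |BM| = 57.4 and M on the −x side, so M = (-57.400, 0.0000). The tangent condition forces QM to be normal to BM, so Q = M + (0, -9.5) = (-57.400, -9.5000). On A1, M sits at bearing 90° from Q; a 144° counterclockwise sweep puts F at bearing 234°, so F = Q + 9.5·(cos 234°, sin 234°) = (-62.984, -17.186). Then |BF| = |F − B| = 65.286.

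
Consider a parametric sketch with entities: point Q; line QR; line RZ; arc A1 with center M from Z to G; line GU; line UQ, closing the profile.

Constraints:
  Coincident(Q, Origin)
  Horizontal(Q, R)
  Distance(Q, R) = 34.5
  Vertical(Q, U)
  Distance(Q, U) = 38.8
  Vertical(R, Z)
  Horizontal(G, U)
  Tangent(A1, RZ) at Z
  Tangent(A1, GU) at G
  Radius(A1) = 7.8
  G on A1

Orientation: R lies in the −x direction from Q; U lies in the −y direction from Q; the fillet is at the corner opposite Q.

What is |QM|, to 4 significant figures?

40.91

QU is vertical with |QU| = 38.8 and U on the −y side, so U = (0.000, -38.80). The virtual corner opposite Q is at (-34.50, -38.80). A1 meets RZ tangentially, so MZ is at right angles to RZ and since A1 is tangent to GU there, MG ⟂ GU, with radius 7.8, so the center M sits 7.8 in from both sides at M = (-26.70, -31.00). Then |QM| = |M − Q| = 40.91.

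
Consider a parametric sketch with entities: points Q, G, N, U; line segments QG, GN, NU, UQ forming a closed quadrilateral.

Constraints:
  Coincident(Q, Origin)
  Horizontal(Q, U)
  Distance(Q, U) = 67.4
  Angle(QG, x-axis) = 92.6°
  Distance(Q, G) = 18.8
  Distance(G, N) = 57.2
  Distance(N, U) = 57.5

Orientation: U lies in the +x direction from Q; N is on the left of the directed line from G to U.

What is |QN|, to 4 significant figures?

69.51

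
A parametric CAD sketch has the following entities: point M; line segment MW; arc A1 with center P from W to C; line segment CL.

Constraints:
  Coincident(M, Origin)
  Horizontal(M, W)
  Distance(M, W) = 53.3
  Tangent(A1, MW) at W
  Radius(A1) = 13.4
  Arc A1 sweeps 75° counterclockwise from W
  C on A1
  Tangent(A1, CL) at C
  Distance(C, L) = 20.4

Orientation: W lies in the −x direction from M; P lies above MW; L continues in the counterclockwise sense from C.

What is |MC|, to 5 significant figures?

41.561

M is at the origin; MW is horizontal with |MW| = 53.3 and W on the −x side, so W = (-53.300, 0.0000). The tangent condition forces PW to be normal to MW, so P = W + (0, 13.4) = (-53.300, 13.400). On A1, W sits at bearing -90° from P; a 75° counterclockwise sweep puts C at bearing -15°, so C = P + 13.4·(cos -15°, sin -15°) = (-40.357, 9.9318). Then |MC| = |C − M| = 41.561.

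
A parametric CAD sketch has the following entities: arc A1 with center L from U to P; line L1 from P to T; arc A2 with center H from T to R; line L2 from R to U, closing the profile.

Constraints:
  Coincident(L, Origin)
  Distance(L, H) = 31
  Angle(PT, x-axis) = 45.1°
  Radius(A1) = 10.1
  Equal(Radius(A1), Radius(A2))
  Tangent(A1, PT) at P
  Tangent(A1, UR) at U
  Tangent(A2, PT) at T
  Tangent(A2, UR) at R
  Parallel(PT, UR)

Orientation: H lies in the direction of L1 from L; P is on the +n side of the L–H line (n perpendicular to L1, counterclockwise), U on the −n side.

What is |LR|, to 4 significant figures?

32.60

The slot axis is L1's direction at 45.1°, so u = (cos 45.1°, sin 45.1°) = (0.7059, 0.7083) and n = (−sin 45.1°, cos 45.1°) = (-0.7083, 0.7059). L is at the origin and H lies 31.0 along u from L, so H = 31.0·u = (21.88, 21.96). Tangency of A1 to both parallel lines with radius 10.1 puts P and U at L ± 10.1·n: P = (-7.154, 7.129), U = (7.154, -7.129). Equal radii place T and R the same way about H: T = H + 10.1·n = (14.73, 29.09), R = H − 10.1·n = (29.04, 14.83). Then |LR| = |R − L| = 32.60.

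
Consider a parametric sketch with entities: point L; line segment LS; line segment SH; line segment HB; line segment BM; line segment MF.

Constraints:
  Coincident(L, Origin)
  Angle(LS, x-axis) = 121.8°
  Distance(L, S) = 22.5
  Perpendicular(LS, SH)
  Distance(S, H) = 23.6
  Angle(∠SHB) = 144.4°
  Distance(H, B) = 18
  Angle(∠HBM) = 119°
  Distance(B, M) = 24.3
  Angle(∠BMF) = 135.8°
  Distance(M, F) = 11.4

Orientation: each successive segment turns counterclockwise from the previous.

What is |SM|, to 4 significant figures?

49.54

L is at the origin; LS runs at 121.8° with length 22.5, so S = (-11.86, 19.12). LS is perpendicular to SH, so SH runs at -148.2°; with |SH| = 23.6, H = (-31.91, 6.686). ∠SHB = 144.4° gives HB at -112.6° from the x-axis; with |HB| = 18.0, B = (-38.83, -9.931). ∠HBM = 119.0° gives BM at -51.60° from the x-axis; with |BM| = 24.3, M = (-23.74, -28.98). Then |SM| = |M − S| = 49.54.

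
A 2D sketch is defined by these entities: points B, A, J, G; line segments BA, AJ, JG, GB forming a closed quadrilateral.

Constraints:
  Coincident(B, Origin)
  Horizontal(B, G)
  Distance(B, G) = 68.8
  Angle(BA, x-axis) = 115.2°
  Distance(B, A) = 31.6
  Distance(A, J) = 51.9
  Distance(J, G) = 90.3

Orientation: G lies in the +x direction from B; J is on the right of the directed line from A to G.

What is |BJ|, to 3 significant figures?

29.6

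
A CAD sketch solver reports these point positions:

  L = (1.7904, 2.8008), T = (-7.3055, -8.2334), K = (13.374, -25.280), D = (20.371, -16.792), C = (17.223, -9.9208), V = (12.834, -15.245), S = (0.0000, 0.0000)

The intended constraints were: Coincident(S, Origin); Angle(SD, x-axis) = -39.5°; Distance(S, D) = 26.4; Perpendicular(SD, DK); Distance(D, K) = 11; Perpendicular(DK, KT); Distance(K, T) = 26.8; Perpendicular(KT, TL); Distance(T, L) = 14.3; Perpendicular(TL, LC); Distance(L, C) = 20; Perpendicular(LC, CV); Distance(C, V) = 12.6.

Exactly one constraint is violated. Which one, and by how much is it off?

Distance(C, V) = 12.6 — off by 5.70.

S = (0.00, 0.00) ✓; SD at -39.50° ✓; |SD| = 26.40 ✓; ∠(SD, DK) = 90.00° ✓; |DK| = 11.00 ✓; ∠(DK, KT) = 90.00° ✓; |KT| = 26.80 ✓; ∠(KT, TL) = 90.00° ✓; |TL| = 14.30 ✓; ∠(TL, LC) = 90.00° ✓; |LC| = 20.00 ✓; ∠(LC, CV) = 90.00° ✓; |CV| = 6.900 ✗.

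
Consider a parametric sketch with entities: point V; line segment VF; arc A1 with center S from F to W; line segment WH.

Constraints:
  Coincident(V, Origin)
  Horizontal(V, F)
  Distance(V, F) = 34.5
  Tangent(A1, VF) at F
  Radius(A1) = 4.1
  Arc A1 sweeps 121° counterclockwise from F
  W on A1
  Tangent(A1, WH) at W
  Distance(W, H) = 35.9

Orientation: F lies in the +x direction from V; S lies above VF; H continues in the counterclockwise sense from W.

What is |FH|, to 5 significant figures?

39.901

V is at the origin; VF is horizontal with |VF| = 34.5 and F on the +x side, so F = (34.500, 0.0000). Since A1 is tangent to VF there, SF ⟂ VF, so S = F + (0, 4.1) = (34.500, 4.1000). On A1, F sits at bearing -90° from S; a 121° counterclockwise sweep puts W at bearing 31°, so W = S + 4.1·(cos 31°, sin 31°) = (38.014, 6.2117). The tangent condition forces SW to be normal to WH, so WH runs along (−sin 31°, cos 31°); with |WH| = 35.9, H = (19.525, 36.984). Then |FH| = |H − F| = 39.901.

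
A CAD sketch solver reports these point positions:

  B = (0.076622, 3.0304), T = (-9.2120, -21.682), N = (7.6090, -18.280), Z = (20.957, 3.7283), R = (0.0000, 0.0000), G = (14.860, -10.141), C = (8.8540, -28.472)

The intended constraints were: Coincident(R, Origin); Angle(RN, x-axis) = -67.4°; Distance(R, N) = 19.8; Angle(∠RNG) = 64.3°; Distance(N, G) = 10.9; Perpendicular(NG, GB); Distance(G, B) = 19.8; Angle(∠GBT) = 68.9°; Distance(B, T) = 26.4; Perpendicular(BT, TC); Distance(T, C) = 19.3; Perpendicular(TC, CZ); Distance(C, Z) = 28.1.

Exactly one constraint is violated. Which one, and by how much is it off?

Distance(C, Z) = 28.1 — off by 6.30.

R = (0.00, 0.00) ✓; RN at -67.40° ✓; |RN| = 19.80 ✓; ∠RNG = 64.30° ✓; |NG| = 10.90 ✓; ∠(NG, GB) = 90.00° ✓; |GB| = 19.80 ✓; ∠GBT = 68.90° ✓; |BT| = 26.40 ✓; ∠(BT, TC) = 90.00° ✓; |TC| = 19.30 ✓; ∠(TC, CZ) = 90.00° ✓; |CZ| = 34.40 ✗.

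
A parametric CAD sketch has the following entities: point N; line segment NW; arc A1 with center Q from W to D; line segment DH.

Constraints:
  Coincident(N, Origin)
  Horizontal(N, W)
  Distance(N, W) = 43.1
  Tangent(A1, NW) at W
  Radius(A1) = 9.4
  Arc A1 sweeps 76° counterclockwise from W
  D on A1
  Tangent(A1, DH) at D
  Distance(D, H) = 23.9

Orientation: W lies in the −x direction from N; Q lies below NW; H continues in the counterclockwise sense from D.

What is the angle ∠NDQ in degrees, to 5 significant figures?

21.770°

N is at the origin; N and W share the same y with |NW| = 43.1 and W on the −x side, so W = (-43.100, 0.0000). Tangency of A1 to NW means the radius QW is perpendicular to NW, so Q = W + (0, -9.4) = (-43.100, -9.4000). On A1, W sits at bearing 90° from Q; a 76° counterclockwise sweep puts D at bearing 166°, so D = Q + 9.4·(cos 166°, sin 166°) = (-52.221, -7.1259). Then cos ∠NDQ = DN·DQ / (|DN||DQ|), giving 21.770°.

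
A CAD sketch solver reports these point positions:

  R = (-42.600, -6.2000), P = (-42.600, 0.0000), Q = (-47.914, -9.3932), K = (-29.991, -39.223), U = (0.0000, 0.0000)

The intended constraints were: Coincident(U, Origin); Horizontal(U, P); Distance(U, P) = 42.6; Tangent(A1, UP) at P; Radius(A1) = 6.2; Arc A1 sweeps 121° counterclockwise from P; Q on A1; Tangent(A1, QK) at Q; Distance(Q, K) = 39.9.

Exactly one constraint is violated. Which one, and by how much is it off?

Distance(Q, K) = 39.9 — off by 5.10.

U = (0.00, 0.00) ✓; U.y = 0.00, P.y = 0.00 ✓; |UP| = 42.60 ✓; ∠(RP, PU) = 90.00° ✓; |RP| = 6.200 ✓; bearing(R→Q) − bearing(R→P) = 121.0° ✓; |RQ| = 6.200 ✓; ∠(RQ, QK) = 90.00° ✓; |QK| = 34.80 ✗.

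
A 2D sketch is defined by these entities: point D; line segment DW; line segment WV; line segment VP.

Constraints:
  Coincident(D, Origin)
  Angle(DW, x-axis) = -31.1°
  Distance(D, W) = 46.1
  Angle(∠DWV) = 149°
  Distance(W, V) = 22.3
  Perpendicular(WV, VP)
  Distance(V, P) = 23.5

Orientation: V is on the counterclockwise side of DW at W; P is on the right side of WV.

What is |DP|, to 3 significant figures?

77.8

D is at the origin; DW runs at -31.1° with length 46.1, so W = 46.1·(cos -31.1°, sin -31.1°) = (39.5, -23.8). ∠DWV = 149.0°, so WV runs at -31.1° + (180° − 149.0°) = -0.100° from the x-axis; with |WV| = 22.3, V = W + 22.3·(cos -0.100°, sin -0.100°) = (61.8, -23.9). WV is perpendicular to VP; with |VP| = 23.5 on the right of WV, P = V + 23.5·(-0.00175, -1.00) = (61.7, -47.4). Then |DP| = |P − D| = 77.8.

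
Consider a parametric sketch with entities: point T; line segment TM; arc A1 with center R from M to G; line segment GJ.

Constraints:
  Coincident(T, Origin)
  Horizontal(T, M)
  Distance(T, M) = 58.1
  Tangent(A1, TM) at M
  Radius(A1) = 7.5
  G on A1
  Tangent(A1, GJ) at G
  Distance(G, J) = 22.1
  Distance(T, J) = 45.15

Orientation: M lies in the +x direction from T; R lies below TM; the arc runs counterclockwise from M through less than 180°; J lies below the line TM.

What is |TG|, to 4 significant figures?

51.97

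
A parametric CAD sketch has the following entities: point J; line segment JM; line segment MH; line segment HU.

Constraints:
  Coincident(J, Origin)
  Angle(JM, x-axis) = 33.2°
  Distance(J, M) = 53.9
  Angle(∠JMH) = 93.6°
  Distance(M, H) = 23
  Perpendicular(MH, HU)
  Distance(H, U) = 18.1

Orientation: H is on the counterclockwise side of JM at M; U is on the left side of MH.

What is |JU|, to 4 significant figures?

44.39

J is at the origin; JM runs at 33.2° with length 53.9, so M = 53.9·(cos 33.2°, sin 33.2°) = (45.10, 29.51). ∠JMH = 93.6°, so MH runs at 33.2° + (180° − 93.6°) = 119.6° from the x-axis; with |MH| = 23.0, H = M + 23.0·(cos 119.6°, sin 119.6°) = (33.74, 49.51). MH is perpendicular to HU; with |HU| = 18.1 on the left of MH, U = H + 18.1·(-0.8695, -0.4939) = (18.00, 40.57). Then |JU| = |U − J| = 44.39.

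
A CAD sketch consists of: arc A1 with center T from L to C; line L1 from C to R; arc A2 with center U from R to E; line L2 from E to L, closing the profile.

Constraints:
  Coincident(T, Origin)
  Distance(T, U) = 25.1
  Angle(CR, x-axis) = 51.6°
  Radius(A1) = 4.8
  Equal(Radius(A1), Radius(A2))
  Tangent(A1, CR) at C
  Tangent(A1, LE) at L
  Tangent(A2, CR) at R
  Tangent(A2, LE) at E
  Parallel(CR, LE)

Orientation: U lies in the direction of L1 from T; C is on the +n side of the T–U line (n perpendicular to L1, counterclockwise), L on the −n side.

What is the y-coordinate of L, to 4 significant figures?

-2.982

The slot axis is L1's direction at 51.6°, so u = (cos 51.6°, sin 51.6°) = (0.6211, 0.7837) and n = (−sin 51.6°, cos 51.6°) = (-0.7837, 0.6211). T is at the origin and U lies 25.1 along u from T, so U = 25.1·u = (15.59, 19.67). Tangency of A1 to both parallel lines with radius 4.8 puts C and L at T ± 4.8·n: C = (-3.762, 2.982), L = (3.762, -2.982). So L.y = -2.982.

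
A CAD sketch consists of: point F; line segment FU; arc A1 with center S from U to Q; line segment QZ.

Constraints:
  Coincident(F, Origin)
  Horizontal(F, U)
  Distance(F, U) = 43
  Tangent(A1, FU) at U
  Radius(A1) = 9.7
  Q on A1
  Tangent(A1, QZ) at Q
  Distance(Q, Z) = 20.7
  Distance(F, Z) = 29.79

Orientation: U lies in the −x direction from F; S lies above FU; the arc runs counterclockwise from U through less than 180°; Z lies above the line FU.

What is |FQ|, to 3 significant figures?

35.7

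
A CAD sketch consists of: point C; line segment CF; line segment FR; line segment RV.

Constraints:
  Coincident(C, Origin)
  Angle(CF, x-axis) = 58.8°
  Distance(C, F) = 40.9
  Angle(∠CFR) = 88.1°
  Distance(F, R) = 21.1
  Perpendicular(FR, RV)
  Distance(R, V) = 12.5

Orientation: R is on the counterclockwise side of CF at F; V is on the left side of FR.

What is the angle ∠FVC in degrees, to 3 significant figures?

85.8°

C is at the origin; CF runs at 58.8° with length 40.9, so F = 40.9·(cos 58.8°, sin 58.8°) = (21.2, 35.0). ∠CFR = 88.1°, so FR runs at 58.8° + (180° − 88.1°) = 151° from the x-axis; with |FR| = 21.1, R = F + 21.1·(cos 151°, sin 151°) = (2.79, 45.3). FR is perpendicular to RV; with |RV| = 12.5 on the left of FR, V = R + 12.5·(-0.489, -0.872) = (-3.33, 34.4). Then cos ∠FVC = VF·VC / (|VF||VC|), giving 85.8°.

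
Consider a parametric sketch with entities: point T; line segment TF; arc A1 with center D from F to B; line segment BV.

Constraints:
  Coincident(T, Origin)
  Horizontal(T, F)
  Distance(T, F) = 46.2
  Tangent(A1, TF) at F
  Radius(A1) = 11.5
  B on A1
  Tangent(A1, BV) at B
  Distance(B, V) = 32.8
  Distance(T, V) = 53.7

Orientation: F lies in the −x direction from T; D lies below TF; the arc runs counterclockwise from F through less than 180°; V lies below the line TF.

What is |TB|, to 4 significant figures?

57.89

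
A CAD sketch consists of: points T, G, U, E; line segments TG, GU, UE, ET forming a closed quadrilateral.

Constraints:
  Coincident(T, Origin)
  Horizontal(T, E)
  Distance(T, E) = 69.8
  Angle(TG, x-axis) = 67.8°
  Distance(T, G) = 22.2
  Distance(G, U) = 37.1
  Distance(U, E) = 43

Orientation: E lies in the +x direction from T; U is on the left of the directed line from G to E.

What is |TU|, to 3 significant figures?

54.7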